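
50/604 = 25/302 ≈ 0.0828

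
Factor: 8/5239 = 2^3*13^(-2)*31^(-1)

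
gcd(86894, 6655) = 1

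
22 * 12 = 264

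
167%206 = 167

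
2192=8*274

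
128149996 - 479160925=-351010929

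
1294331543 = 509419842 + 784911701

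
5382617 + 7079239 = 12461856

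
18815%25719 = 18815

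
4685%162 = 149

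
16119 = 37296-21177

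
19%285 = 19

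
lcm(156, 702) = 1404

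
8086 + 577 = 8663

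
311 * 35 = 10885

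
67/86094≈0.000778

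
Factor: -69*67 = -1*3^1*23^1*67^1 = -4623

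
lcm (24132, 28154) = 168924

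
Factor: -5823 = -1 * 3^2 * 647^1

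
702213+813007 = 1515220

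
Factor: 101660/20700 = 3^(-2)*5^(-1)*13^1*17^1 = 221/45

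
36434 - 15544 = 20890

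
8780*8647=75920660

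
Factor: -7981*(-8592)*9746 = 2^5*3^1*11^1*23^1*179^1*347^1*443^1 = 668310040992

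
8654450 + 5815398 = 14469848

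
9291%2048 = 1099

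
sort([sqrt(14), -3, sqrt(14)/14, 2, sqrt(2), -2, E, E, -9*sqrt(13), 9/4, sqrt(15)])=[-9*sqrt(13), -3, -2, sqrt(14)/14, sqrt(2), 2, 9/4, E, E, sqrt(14), sqrt(15)]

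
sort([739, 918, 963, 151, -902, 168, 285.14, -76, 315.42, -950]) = [-950, -902, -76, 151, 168, 285.14, 315.42, 739, 918, 963]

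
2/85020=1/42510 ≈ 0.0000235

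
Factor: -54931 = -1*163^1*337^1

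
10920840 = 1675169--9245671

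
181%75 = 31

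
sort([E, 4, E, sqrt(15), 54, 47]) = [E, E, sqrt(15), 4, 47, 54]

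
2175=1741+434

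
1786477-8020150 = -6233673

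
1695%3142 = 1695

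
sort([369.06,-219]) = [-219,369.06]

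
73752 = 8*9219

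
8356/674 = 4178/337 ≈ 12.40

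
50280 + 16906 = 67186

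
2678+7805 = 10483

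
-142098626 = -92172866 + -49925760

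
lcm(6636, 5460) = 431340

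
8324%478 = 198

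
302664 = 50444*6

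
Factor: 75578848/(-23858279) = -1 * 2^5 * 53^1 * 419^(-1) * 44563^1 * 56941^(-1)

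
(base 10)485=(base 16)1e5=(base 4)13211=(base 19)16a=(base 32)f5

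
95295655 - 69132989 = 26162666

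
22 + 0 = 22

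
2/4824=1/2412 ≈ 0.000415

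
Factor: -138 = -1 * 2^1 * 3^1 * 23^1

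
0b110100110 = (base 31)dj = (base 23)i8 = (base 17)17e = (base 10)422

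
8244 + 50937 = 59181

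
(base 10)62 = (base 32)1u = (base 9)68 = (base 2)111110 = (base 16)3e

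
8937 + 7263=16200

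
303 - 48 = 255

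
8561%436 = 277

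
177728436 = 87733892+89994544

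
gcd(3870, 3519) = 9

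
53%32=21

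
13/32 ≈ 0.406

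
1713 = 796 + 917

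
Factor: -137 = -1 * 137^1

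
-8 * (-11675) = 93400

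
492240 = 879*560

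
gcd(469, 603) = 67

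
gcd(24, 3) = 3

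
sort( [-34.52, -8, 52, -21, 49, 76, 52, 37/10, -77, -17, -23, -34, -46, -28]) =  [-77, -46, -34.52, -34, -28, -23, -21, -17, -8, 37/10, 49, 52, 52, 76]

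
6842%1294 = 372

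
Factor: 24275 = 5^2*971^1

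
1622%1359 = 263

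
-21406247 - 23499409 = -44905656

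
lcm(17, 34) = 34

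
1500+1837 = 3337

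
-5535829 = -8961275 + 3425446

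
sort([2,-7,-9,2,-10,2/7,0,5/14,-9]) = [-10,-9,-9,-7,0,2/7,5/14,2,2]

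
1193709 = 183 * 6523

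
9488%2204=672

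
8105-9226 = -1121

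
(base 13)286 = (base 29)fd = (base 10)448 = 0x1c0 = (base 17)196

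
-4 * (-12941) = 51764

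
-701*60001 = -42060701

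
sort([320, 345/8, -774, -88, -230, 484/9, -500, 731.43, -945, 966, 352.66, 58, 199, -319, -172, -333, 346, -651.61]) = [-945, -774, -651.61, -500, -333, -319, -230, -172, -88, 345/8, 484/9, 58, 199, 320, 346, 352.66, 731.43, 966]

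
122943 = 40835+82108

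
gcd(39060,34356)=84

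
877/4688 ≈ 0.187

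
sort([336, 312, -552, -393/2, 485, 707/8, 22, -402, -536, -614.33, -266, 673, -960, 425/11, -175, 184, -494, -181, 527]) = [-960, -614.33, -552, -536, -494, -402, -266, -393/2, -181, -175, 22, 425/11, 707/8, 184, 312, 336, 485, 527, 673]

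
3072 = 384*8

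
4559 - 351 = 4208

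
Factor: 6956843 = 1619^1*4297^1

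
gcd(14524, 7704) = 4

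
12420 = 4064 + 8356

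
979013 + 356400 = 1335413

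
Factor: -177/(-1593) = 3^(-2) = 1/9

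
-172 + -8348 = -8520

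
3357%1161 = 1035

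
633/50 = 12 + 33/50 = 12.66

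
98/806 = 49/403 ≈ 0.122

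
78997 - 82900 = -3903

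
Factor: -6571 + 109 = -1 * 2^1 * 3^2 * 359^1 = -6462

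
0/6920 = 0 = 0.00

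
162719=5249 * 31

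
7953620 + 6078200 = 14031820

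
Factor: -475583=-1*475583^1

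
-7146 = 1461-8607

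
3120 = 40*78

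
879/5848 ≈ 0.150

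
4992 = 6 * 832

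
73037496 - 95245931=-22208435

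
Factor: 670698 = 2^1*3^2*7^1*5323^1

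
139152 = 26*5352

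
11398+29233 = 40631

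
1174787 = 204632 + 970155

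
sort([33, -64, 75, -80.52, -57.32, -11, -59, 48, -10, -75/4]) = [-80.52, -64, -59, -57.32, -75/4, -11, -10, 33, 48, 75]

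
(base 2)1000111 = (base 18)3h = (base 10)71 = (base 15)4b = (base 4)1013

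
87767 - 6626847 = -6539080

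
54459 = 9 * 6051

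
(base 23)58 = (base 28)4b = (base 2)1111011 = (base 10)123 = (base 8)173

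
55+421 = 476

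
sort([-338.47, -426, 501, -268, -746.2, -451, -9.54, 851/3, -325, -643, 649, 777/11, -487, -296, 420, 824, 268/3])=[-746.2, -643, -487, -451, -426, -338.47, -325, -296, -268, -9.54, 777/11, 268/3, 851/3, 420, 501, 649, 824]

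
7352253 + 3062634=10414887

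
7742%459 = 398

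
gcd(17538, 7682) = 2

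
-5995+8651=2656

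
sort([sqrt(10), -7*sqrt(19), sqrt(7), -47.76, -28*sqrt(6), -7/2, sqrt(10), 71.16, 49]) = [-28*sqrt(6), -47.76, -7*sqrt(19), -7/2, sqrt(7), sqrt(10), sqrt(10), 49, 71.16]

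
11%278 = 11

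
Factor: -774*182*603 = -1*2^2*3^4*7^1*13^1*43^1*67^1 = -84943404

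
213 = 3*71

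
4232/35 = 120+32/35 ≈ 120.91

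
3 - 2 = 1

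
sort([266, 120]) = [120, 266]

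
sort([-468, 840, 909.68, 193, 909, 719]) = [-468, 193, 719, 840, 909, 909.68]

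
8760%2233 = 2061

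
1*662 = 662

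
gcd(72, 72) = 72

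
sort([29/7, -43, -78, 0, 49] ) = [-78, -43, 0, 29/7, 49] 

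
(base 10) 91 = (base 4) 1123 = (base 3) 10101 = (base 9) 111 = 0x5b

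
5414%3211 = 2203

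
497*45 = 22365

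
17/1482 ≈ 0.0115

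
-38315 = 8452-46767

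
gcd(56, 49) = 7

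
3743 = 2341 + 1402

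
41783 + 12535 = 54318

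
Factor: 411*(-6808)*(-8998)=2^4*3^1*11^1*23^1*37^1*137^1*409^1=25177195824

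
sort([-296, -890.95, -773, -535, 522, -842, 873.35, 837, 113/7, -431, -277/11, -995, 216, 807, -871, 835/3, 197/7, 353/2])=[-995, -890.95, -871, -842, -773, -535, -431, -296, -277/11, 113/7, 197/7, 353/2, 216, 835/3, 522, 807, 837, 873.35]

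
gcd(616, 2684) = 44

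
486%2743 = 486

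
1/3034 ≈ 0.000330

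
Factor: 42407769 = 3^1*577^1*24499^1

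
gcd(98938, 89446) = 14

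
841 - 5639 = -4798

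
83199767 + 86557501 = 169757268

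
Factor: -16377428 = -1 * 2^2 * 71^1 * 57667^1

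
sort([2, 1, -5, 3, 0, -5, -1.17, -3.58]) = [-5, -5, -3.58, -1.17, 0, 1, 2, 3]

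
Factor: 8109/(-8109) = -1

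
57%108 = 57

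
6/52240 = 3/26120 ≈ 0.000115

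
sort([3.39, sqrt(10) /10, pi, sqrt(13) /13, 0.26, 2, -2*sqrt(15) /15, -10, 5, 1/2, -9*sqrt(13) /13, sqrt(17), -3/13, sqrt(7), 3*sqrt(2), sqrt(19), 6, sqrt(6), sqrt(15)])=[-10, -9*sqrt(13) /13, -2*sqrt(15) /15, -3/13, 0.26, sqrt(13) /13, sqrt(10) /10, 1/2, 2, sqrt(6), sqrt(7), pi, 3.39, sqrt(15), sqrt(17), 3*sqrt(2), sqrt(19), 5, 6]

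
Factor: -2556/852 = -1 * 3^1 = -3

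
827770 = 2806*295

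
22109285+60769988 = 82879273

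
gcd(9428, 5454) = 2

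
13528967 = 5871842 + 7657125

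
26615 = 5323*5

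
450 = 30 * 15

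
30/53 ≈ 0.566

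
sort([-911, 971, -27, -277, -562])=[-911, -562, -277, -27, 971]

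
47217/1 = 47217 = 47217.00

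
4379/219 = 19+218/219 ≈ 20.00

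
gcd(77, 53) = 1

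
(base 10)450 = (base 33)dl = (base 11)37a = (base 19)14d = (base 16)1c2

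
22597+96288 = 118885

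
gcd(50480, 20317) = 1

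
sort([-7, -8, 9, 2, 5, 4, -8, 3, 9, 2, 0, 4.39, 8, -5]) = [-8, -8, -7, -5, 0, 2, 2, 3, 4, 4.39, 5, 8, 9, 9]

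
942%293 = 63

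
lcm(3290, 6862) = 240170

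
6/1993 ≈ 0.00301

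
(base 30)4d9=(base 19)b19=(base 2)111110011111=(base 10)3999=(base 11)3006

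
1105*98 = 108290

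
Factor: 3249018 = 2^1*3^3*60167^1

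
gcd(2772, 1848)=924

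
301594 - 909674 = -608080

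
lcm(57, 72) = 1368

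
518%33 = 23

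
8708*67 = 583436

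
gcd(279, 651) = 93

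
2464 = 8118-5654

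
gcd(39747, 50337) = 3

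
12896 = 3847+9049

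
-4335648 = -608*7131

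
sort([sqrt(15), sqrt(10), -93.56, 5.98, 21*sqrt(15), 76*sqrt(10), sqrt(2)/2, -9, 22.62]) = [-93.56, -9, sqrt(2)/2, sqrt(10), sqrt(15), 5.98, 22.62, 21*sqrt(15), 76*sqrt(10)]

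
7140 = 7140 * 1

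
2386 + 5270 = 7656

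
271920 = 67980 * 4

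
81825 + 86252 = 168077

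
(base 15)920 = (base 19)5d3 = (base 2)100000000111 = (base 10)2055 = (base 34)1qf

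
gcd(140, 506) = 2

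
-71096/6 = -35548/3 ≈ -11849.33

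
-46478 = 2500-48978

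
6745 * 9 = 60705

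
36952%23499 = 13453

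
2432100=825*2948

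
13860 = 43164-29304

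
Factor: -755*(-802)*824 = 2^4*5^1*103^1*151^1*401^1 = 498940240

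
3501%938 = 687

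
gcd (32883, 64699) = 97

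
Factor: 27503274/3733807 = 2^1 * 3^1 * 7^(-1) * 11^(-1) * 1087^1 * 4217^1 * 48491^(-1)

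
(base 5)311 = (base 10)81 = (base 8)121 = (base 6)213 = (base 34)2d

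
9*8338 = 75042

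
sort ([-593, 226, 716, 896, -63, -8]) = [-593, -63, -8, 226, 716, 896]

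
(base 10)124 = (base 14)8c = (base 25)4o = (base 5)444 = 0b1111100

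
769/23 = 33 + 10/23 ≈ 33.43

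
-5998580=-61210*98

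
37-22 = 15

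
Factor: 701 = 701^1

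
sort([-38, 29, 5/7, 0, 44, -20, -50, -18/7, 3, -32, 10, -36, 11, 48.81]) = [-50, -38, -36, -32, -20, -18/7, 0, 5/7, 3, 10, 11, 29, 44, 48.81]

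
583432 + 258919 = 842351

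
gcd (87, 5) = 1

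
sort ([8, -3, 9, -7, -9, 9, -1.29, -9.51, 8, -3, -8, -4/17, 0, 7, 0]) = [-9.51, -9, -8, -7, -3, -3, -1.29, -4/17, 0, 0, 7, 8, 8, 9, 9]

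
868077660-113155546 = 754922114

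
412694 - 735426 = -322732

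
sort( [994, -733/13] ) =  [-733/13, 994] 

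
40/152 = 5/19 ≈ 0.263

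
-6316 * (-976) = 6164416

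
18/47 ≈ 0.383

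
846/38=423/19 ≈ 22.26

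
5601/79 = 70 + 71/79≈70.90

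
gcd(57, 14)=1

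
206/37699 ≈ 0.00546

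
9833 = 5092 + 4741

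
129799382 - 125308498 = 4490884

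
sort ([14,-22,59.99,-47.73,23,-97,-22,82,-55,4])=[-97,-55,-47.73,-22,-22,4,14,23,59.99,82]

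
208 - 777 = -569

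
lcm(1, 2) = 2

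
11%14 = 11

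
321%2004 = 321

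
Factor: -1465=-1 * 5^1 * 293^1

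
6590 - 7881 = -1291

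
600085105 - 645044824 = -44959719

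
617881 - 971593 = -353712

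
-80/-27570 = 8/2757 ≈ 0.00290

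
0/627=0=0.00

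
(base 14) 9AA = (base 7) 5403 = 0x77A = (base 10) 1914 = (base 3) 2121220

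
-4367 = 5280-9647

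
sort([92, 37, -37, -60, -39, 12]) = [-60, -39, -37, 12, 37, 92]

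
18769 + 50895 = 69664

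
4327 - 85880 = -81553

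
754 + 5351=6105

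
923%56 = 27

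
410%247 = 163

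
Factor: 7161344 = 2^9*71^1*197^1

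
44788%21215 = 2358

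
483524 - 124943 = 358581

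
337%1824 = 337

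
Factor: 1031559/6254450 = 2^(-1)*3^1*5^(-2)*29^1*67^(-1)*71^1*167^1*1867^(-1)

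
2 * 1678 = 3356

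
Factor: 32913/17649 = 3^1 * 23^1 * 37^(-1) = 69/37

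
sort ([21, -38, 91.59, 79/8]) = [-38, 79/8, 21, 91.59]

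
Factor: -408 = -1 * 2^3 * 3^1 * 17^1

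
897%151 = 142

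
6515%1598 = 123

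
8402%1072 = 898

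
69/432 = 23/144 ≈ 0.160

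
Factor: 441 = 3^2*7^2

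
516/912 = 43/76 ≈ 0.566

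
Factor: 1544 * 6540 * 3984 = 2^9 * 3^2 * 5^1 * 83^1 * 109^1 * 193^1 = 40229475840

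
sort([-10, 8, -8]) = [-10, -8, 8]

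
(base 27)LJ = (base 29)K6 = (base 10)586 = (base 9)721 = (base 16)24A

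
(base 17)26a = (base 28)oi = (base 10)690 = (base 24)14i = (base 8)1262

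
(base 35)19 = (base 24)1k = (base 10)44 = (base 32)1c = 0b101100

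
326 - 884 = -558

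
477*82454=39330558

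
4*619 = 2476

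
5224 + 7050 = 12274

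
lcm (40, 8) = 40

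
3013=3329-316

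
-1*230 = -230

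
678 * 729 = 494262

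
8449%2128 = 2065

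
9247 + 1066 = 10313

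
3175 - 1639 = 1536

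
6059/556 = 10 + 499/556 ≈ 10.90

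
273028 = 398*686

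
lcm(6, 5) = 30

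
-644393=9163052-9807445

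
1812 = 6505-4693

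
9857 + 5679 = 15536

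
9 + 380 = 389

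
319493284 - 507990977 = -188497693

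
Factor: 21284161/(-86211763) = -1*11^(-1)*19^1*1583^(-1)*4951^(-1)*1120219^1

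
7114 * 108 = 768312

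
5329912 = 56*95177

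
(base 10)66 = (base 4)1002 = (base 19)39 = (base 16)42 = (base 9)73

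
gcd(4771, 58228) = 1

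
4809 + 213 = 5022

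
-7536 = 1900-9436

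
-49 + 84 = 35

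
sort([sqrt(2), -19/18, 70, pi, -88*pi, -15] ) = [-88*pi, -15, -19/18, sqrt(2), pi, 70] 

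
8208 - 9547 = -1339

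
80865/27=2995=2995.00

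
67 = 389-322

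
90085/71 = 1268 + 57/71 ≈ 1268.80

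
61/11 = 5 + 6/11 ≈ 5.55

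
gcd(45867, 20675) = 1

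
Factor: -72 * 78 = -1 * 2^4 * 3^3 * 13^1 = -5616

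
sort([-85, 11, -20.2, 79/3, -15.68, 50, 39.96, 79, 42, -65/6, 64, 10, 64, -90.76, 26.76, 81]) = [-90.76, -85, -20.2, -15.68, -65/6, 10, 11, 79/3, 26.76, 39.96, 42, 50, 64, 64, 79, 81]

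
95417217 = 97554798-2137581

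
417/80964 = 139/26988 ≈ 0.00515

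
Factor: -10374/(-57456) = 2^(-3) * 3^(-2) * 13^1 = 13/72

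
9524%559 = 21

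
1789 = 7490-5701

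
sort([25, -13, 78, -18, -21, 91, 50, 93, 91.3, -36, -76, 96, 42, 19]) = [-76, -36, -21, -18, -13, 19, 25, 42, 50, 78, 91, 91.3, 93, 96]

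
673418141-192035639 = 481382502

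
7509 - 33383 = -25874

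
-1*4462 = -4462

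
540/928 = 135/232 ≈ 0.582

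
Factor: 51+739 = 2^1 * 5^1 * 79^1 = 790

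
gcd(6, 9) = 3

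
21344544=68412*312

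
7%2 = 1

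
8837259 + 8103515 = 16940774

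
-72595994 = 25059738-97655732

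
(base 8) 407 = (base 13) 173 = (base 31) 8f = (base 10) 263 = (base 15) 128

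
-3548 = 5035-8583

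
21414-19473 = 1941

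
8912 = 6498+2414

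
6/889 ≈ 0.00675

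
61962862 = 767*80786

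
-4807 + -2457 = -7264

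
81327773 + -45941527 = 35386246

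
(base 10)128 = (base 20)68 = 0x80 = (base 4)2000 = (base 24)58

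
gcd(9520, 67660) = 340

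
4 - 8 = -4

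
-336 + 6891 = 6555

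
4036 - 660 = 3376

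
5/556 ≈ 0.00899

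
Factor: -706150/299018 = -1*5^2*29^1*307^(-1) = -725/307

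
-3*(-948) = 2844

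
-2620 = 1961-4581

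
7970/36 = 221 + 7/18 ≈ 221.39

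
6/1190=3/595 ≈ 0.00504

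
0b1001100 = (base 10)76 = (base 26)2o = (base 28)2k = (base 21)3d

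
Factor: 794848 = 2^5*59^1*421^1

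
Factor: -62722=-1*2^1*11^1*2851^1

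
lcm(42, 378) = 378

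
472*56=26432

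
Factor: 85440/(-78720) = -1 * 2^(-1) * 41^(-1) * 89^1 = -89/82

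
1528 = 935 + 593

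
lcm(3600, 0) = 0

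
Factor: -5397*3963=-1*3^2*7^1*257^1*1321^1=-21388311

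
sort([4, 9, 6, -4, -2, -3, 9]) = [-4, -3, -2, 4, 6, 9, 9]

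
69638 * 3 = 208914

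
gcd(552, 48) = 24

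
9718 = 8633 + 1085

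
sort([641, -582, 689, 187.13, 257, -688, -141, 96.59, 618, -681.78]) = [-688, -681.78, -582, -141, 96.59, 187.13, 257, 618, 641, 689]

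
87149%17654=16533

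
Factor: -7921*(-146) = 2^1*73^1*89^2 = 1156466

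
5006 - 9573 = -4567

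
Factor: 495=3^2*5^1*11^1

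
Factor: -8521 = -1*8521^1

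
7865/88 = 715/8 ≈ 89.38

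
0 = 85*0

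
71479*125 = 8934875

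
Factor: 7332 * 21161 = 2^2 * 3^1 * 7^1 * 13^1 * 47^1 * 3023^1 = 155152452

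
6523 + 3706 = 10229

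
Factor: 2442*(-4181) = -1*2^1*3^1*11^1*37^2*113^1 = -10210002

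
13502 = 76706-63204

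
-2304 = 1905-4209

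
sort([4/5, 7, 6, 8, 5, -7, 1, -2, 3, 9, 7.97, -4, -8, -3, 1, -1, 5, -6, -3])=[-8, -7, -6, -4, -3, -3, -2, -1, 4/5, 1, 1, 3, 5, 5, 6, 7, 7.97, 8, 9]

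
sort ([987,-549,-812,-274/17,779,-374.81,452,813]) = [-812,-549,-374.81,-274/17,452,779,813,987]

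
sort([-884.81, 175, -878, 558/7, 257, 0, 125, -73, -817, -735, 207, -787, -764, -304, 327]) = [-884.81, -878, -817, -787, -764, -735, -304, -73, 0, 558/7, 125, 175, 207, 257, 327]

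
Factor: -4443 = -1*3^1*1481^1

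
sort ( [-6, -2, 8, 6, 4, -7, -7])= [-7, -7, -6, -2, 4, 6, 8]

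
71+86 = 157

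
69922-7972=61950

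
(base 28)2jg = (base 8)4104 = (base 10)2116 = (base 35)1pg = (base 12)1284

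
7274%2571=2132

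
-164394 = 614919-779313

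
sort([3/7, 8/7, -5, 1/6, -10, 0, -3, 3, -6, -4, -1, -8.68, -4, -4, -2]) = [-10, -8.68, -6, -5, -4, -4, -4, -3, -2, -1, 0, 1/6, 3/7, 8/7, 3]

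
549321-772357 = -223036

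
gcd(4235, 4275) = 5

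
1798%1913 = 1798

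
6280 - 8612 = -2332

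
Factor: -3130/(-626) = 5^1 = 5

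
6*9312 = 55872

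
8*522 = 4176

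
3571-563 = 3008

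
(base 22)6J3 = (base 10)3325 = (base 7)12460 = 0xCFD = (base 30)3KP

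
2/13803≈0.000145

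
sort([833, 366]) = [366, 833]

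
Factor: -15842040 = -1*2^3*3^1*5^1*97^1*1361^1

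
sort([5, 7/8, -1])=[-1, 7/8, 5]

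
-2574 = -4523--1949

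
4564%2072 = 420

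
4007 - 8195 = -4188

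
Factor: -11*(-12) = 2^2*3^1*11^1 = 132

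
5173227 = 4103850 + 1069377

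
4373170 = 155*28214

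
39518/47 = 840 + 38/47 ≈ 840.81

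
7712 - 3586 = 4126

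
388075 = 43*9025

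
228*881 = 200868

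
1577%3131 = 1577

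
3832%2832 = 1000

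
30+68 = 98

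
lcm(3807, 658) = 53298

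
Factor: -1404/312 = -1 * 2^(-1) * 3^2 = -9/2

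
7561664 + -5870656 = 1691008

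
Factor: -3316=-1 * 2^2 * 829^1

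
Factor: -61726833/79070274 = -1*2^(-1)*3^1*7^1*23^(-1)*31^(-1)*61^(-1)*101^(-1)*326597^1 = -6858537/8785586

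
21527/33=1957/3 ≈ 652.33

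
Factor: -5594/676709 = -1*2^1*11^(-1)*2797^1*61519^(-1)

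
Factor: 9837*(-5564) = -1*2^2*3^2*13^1*107^1*1093^1 = -54733068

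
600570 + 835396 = 1435966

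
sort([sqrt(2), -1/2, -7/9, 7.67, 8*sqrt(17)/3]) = [-7/9, -1/2, sqrt(2), 7.67, 8*sqrt(17)/3]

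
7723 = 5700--2023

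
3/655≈0.00458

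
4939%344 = 123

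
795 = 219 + 576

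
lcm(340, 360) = 6120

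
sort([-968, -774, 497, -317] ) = [-968, -774, -317, 497] 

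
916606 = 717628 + 198978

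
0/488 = 0 = 0.00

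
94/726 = 47/363 ≈ 0.129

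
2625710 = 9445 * 278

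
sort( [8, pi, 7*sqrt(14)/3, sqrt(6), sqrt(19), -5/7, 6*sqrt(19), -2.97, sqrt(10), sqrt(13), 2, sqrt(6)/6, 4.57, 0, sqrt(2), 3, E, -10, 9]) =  [-10, -2.97, -5/7, 0, sqrt(6)/6, sqrt(2), 2, sqrt(6), E, 3, pi, sqrt(10), sqrt(13), sqrt(19), 4.57, 8, 7*sqrt(14)/3, 9, 6*sqrt(19)]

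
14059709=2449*5741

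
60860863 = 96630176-35769313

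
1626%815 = 811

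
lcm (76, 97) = 7372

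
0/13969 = 0 = 0.00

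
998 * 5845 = 5833310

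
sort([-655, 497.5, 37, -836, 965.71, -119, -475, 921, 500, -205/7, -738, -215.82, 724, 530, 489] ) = [-836, -738, -655, -475, -215.82, -119, -205/7, 37, 489, 497.5, 500, 530, 724, 921, 965.71] 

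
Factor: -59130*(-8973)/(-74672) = -1*2^(-3)*3^6*5^1*13^(-1)*73^1*359^(-1)*997^1 = -265286745/37336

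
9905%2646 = 1967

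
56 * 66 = 3696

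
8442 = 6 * 1407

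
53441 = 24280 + 29161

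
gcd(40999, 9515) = 1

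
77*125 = 9625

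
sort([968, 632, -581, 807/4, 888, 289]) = [-581, 807/4, 289, 632, 888, 968]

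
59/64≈0.922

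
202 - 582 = -380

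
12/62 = 6/31≈0.194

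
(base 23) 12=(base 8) 31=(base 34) p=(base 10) 25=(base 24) 11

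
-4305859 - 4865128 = -9170987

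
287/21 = 41/3 ≈ 13.67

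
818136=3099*264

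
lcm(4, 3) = 12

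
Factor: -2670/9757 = -1 * 2^1 * 3^1 * 5^1 * 11^(-1) * 89^1 * 887^(-1)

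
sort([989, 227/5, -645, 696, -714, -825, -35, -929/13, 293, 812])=[-825, -714, -645, -929/13, -35, 227/5, 293, 696, 812, 989]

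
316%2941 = 316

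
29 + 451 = 480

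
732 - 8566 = -7834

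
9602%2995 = 617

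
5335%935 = 660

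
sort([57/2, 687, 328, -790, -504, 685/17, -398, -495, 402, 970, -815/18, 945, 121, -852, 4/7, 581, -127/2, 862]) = [-852, -790, -504, -495, -398, -127/2, -815/18, 4/7, 57/2, 685/17, 121, 328, 402, 581, 687, 862, 945, 970]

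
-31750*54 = -1714500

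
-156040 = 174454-330494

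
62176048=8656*7183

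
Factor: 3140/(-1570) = -1*2^1 = -2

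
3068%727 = 160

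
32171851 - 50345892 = -18174041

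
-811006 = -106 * 7651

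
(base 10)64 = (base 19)37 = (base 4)1000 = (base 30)24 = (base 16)40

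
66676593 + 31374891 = 98051484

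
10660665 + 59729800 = 70390465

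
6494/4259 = 1 + 2235/4259 ≈ 1.52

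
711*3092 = 2198412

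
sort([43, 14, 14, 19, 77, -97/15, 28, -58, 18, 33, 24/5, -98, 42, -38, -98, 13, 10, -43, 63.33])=[-98, -98, -58, -43, -38, -97/15, 24/5, 10, 13, 14, 14, 18, 19, 28, 33, 42, 43, 63.33, 77]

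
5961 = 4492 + 1469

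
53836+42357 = 96193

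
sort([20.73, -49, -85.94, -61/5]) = [-85.94, -49, -61/5, 20.73]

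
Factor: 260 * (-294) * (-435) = 2^3 * 3^2 * 5^2 * 7^2 * 13^1 * 29^1 = 33251400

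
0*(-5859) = 0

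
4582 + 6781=11363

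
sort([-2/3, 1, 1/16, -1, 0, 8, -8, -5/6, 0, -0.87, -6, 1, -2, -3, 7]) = [-8, -6, -3, -2, -1, -0.87, -5/6, -2/3, 0, 0, 1/16, 1, 1, 7, 8]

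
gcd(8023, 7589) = 1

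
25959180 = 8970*2894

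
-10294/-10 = 1029 + 2/5 = 1029.40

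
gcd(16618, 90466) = 2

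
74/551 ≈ 0.134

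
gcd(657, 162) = 9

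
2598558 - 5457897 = -2859339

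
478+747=1225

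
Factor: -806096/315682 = -1*2^3*83^1*607^1*157841^(-1) = -403048/157841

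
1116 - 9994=-8878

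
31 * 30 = 930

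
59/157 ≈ 0.376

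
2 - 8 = -6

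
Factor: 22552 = 2^3*2819^1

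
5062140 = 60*84369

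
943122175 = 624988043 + 318134132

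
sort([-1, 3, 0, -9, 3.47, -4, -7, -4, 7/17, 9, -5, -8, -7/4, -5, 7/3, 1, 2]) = [-9, -8, -7, -5, -5, -4, -4, -7/4, -1, 0, 7/17, 1, 2, 7/3, 3, 3.47, 9]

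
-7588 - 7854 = -15442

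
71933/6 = 11988+5/6 ≈ 11988.83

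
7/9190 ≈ 0.000762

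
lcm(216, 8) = 216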